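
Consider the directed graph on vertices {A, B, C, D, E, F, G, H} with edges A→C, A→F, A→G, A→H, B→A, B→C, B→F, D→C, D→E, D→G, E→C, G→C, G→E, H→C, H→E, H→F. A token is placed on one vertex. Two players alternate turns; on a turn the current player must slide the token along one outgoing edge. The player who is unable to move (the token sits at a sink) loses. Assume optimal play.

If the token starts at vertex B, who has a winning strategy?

The first player wins.

Positions with no move are L. A position that does have a move is losing for the player to move precisely when every available move leads to a winning position for the opponent. Fill in the labels:
Every edge goes from a vertex to one that appears earlier in the order C, F, E, G, D, H, A, B, so processing vertices in that order labels each vertex after all of its successors.
C: no outgoing edge → L
F: no outgoing edge → L
E: W (go to C, an L position)
G: W (go to C, an L position)
D: W (go to C, an L position)
H: W (go to F, an L position)
A: W (go to F, an L position)
B: W (go to F, an L position)
The starting position B is W: the player to move should move to F, handing over an L position.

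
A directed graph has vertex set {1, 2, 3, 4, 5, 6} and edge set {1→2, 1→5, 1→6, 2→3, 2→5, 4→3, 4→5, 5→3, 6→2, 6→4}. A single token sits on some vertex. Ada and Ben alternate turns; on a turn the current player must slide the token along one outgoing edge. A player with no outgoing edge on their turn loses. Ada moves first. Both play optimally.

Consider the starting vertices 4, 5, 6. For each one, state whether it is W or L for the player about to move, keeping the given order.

Positions with no move are L. A position that does have a move is losing for the player to move precisely when every available move leads to a winning position for the opponent. Fill in the labels:
Every edge goes from a vertex to one that appears earlier in the order 3, 5, 2, 4, 6, 1, so processing vertices in that order labels each vertex after all of its successors.
3: no outgoing edge → L
5: can move to 3, which is L ⇒ W
2: can move to 3, which is L ⇒ W
4: can move to 3, which is L ⇒ W
6: moves to 4(W), 2(W); every one is W ⇒ L
1: can move to 6, which is L ⇒ W

4: W, 5: W, 6: L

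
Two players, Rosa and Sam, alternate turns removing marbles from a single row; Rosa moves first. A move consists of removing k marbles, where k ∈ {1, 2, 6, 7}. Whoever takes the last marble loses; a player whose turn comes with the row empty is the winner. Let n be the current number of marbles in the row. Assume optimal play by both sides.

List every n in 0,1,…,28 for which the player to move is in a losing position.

Positions with no move are W. A position that does have a move is losing for the player to move precisely when every available move leads to a winning position for the opponent. Fill in the labels:
n=0: no move; the opponent has just taken the last marble and therefore loses → W
n=1: the only move is to 0(W), a W ⇒ L
n=2: can move to 1, which is L ⇒ W
n=3: can move to 1, which is L ⇒ W
n=4: moves to 3(W), 2(W); every one is W ⇒ L
n=5: can move to 4, which is L ⇒ W
n=6: can move to 4, which is L ⇒ W
n=7: can move to 1, which is L ⇒ W
n=8: can move to 1, which is L ⇒ W
n=9: moves to 8(W), 7(W), 3(W), 2(W); every one is W ⇒ L
n=10: can move to 9, which is L ⇒ W
n=11: can move to 9, which is L ⇒ W
n=12: moves to 11(W), 10(W), 6(W), 5(W); every one is W ⇒ L
n=13: can move to 12, which is L ⇒ W
n=14: can move to 12, which is L ⇒ W
n=15: can move to 9, which is L ⇒ W
n=16: can move to 9, which is L ⇒ W
n=17: moves to 16(W), 15(W), 11(W), 10(W); every one is W ⇒ L
n=18: can move to 17, which is L ⇒ W
n=19: can move to 17, which is L ⇒ W
n=20: moves to 19(W), 18(W), 14(W), 13(W); every one is W ⇒ L
n=21: can move to 20, which is L ⇒ W
n=22: can move to 20, which is L ⇒ W
n=23: can move to 17, which is L ⇒ W
n=24: can move to 17, which is L ⇒ W
n=25: moves to 24(W), 23(W), 19(W), 18(W); every one is W ⇒ L
n=26: can move to 25, which is L ⇒ W
n=27: can move to 25, which is L ⇒ W
n=28: moves to 27(W), 26(W), 22(W), 21(W); every one is W ⇒ L
Reading off the rows marked L gives the requested list; there are 8 such values of n.

1, 4, 9, 12, 17, 20, 25, 28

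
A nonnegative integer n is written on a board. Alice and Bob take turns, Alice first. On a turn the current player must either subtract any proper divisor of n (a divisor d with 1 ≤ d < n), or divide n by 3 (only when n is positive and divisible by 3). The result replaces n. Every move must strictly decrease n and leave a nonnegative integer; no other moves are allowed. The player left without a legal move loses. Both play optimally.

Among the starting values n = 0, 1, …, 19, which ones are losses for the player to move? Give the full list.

0, 1, 4, 7, 9, 11, 13, 15, 17, 19

Classify positions by backward induction: terminal positions (no move available) are L. From any other position, the mover wins iff some move reaches an L.
n=0: no move → L
n=1: no move → L
n=2: W (go to 1, an L position)
n=3: W (go to 1, an L position)
n=4: L (options 2(W), 3(W) are all W)
n=5: W (go to 4, an L position)
n=6: W (go to 4, an L position)
n=7: L (sole option 6(W) is W)
n=8: W (go to 4, an L position)
n=9: L (options 3(W), 6(W), 8(W) are all W)
n=10: W (go to 9, an L position)
n=11: L (sole option 10(W) is W)
n=12: W (go to 4, an L position)
n=13: L (sole option 12(W) is W)
n=14: W (go to 7, an L position)
n=15: L (options 5(W), 10(W), 12(W), 14(W) are all W)
n=16: W (go to 15, an L position)
n=17: L (sole option 16(W) is W)
n=18: W (go to 9, an L position)
n=19: L (sole option 18(W) is W)
Reading off the rows marked L gives the requested list; there are 10 such values of n.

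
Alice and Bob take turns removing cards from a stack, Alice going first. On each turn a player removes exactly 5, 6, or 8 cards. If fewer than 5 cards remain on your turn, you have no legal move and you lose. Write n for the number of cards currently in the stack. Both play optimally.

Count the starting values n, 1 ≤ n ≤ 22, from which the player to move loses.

9

Build the W/L table. Terminal = L. A non-terminal position is W if it has a move to some L; otherwise it is L.
n=0: no move → L
n=1: no move → L
n=2: no move → L
n=3: no move → L
n=4: no move → L
n=5: W (go to 0, an L position)
n=6: W (go to 1, an L position)
n=7: W (go to 2, an L position)
n=8: W (go to 3, an L position)
n=9: W (go to 4, an L position)
n=10: W (go to 4, an L position)
n=11: W (go to 3, an L position)
n=12: W (go to 4, an L position)
n=13: L (options 8(W), 7(W), 5(W) are all W)
n=14: L (options 9(W), 8(W), 6(W) are all W)
n=15: L (options 10(W), 9(W), 7(W) are all W)
n=16: L (options 11(W), 10(W), 8(W) are all W)
n=17: L (options 12(W), 11(W), 9(W) are all W)
n=18: W (go to 13, an L position)
n=19: W (go to 14, an L position)
n=20: W (go to 15, an L position)
n=21: W (go to 16, an L position)
n=22: W (go to 17, an L position)
L entries with 1 ≤ n ≤ 22 (n=0 is outside the asked range and is not counted): n = 1, 2, 3, 4, 13, 14, 15, 16, 17; that makes 9.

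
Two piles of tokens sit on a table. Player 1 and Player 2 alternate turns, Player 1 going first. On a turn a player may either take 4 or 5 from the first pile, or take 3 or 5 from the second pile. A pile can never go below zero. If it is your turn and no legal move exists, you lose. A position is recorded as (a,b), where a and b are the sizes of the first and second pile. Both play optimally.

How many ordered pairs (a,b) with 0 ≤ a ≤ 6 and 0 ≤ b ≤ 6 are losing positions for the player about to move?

Positions with no move are L. A position that does have a move is losing for the player to move precisely when every available move leads to a winning position for the opponent. Fill in the labels:
Every move lowers a or b (never raises either), so fill the grid row by row in increasing a, and left to right within a row: each cell's successors are then already labelled.
      b=0  b=1  b=2  b=3  b=4  b=5  b=6
a=0:    L    L    L    W    W    W    W
a=1:    L    L    L    W    W    W    W
a=2:    L    L    L    W    W    W    W
a=3:    L    L    L    W    W    W    W
a=4:    W    W    W    L    L    L    W
a=5:    W    W    W    L    L    L    W
a=6:    W    W    W    L    L    L    W
Cells with no legal move (terminal, hence L): (0,0), (0,1), (0,2), (1,0), (1,1), (1,2), (2,0), (2,1), (2,2), (3,0), (3,1), (3,2).
The remaining L cells, each justified by listing all of its moves:
(4,3): only reaches (0,3)(W), (4,0)(W), all W → L
(4,4): only reaches (0,4)(W), (4,1)(W), all W → L
(4,5): only reaches (0,5)(W), (4,2)(W), (4,0)(W), all W → L
(5,3): only reaches (1,3)(W), (0,3)(W), (5,0)(W), all W → L
(5,4): only reaches (1,4)(W), (0,4)(W), (5,1)(W), all W → L
(5,5): only reaches (1,5)(W), (0,5)(W), (5,2)(W), (5,0)(W), all W → L
(6,3): only reaches (2,3)(W), (1,3)(W), (6,0)(W), all W → L
(6,4): only reaches (2,4)(W), (1,4)(W), (6,1)(W), all W → L
(6,5): only reaches (2,5)(W), (1,5)(W), (6,2)(W), (6,0)(W), all W → L
Every other cell has at least one move into one of the L cells above, so it is W.
L cells per row: a=0: 3, a=1: 3, a=2: 3, a=3: 3, a=4: 3, a=5: 3, a=6: 3; total 21.

21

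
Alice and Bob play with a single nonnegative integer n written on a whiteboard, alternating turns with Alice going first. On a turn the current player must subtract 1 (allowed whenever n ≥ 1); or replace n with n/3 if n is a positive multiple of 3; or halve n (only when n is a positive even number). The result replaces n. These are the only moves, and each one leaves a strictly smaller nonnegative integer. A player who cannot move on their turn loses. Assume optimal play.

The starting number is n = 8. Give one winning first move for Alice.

Move to 7.

Build the W/L table. Terminal = L. A non-terminal position is W if it has a move to some L; otherwise it is L.
n=0: no move → L
n=1: reaches L-position 0 → W
n=2: only reaches 1(W), which is W → L
n=3: reaches L-position 2 → W
n=4: reaches L-position 2 → W
n=5: only reaches 4(W), which is W → L
n=6: reaches L-position 2 → W
n=7: only reaches 6(W), which is W → L
n=8: reaches L-position 7 → W
From 8, the L positions reachable in one move are: 7.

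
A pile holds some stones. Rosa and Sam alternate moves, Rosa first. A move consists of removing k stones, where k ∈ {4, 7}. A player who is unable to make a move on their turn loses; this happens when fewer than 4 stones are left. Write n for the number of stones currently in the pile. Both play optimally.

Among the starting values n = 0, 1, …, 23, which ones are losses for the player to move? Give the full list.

0, 1, 2, 3, 11, 12, 13, 14, 22, 23

Positions with no move are L. A position that does have a move is losing for the player to move precisely when every available move leads to a winning position for the opponent. Fill in the labels:
n=0: no move → L
n=1: no move → L
n=2: no move → L
n=3: no move → L
n=4: →0(L), so W
n=5: →1(L), so W
n=6: →2(L), so W
n=7: →3(L), so W
n=8: →1(L), so W
n=9: →2(L), so W
n=10: →3(L), so W
n=11: →7(W), 4(W) — all W, so L
n=12: →8(W), 5(W) — all W, so L
n=13: →9(W), 6(W) — all W, so L
n=14: →10(W), 7(W) — all W, so L
n=15: →11(L), so W
n=16: →12(L), so W
n=17: →13(L), so W
n=18: →14(L), so W
n=19: →12(L), so W
n=20: →13(L), so W
n=21: →14(L), so W
n=22: →18(W), 15(W) — all W, so L
n=23: →19(W), 16(W) — all W, so L
The losing starting values of n are exactly the entries labelled L in this table (10 of them).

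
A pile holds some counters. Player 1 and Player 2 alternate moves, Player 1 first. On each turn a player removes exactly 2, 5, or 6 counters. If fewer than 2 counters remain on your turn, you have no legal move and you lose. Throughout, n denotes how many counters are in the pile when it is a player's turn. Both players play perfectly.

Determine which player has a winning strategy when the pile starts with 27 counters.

Compute win/loss labels from the base case upward. A position with no move is L. Any other position is W if it can reach an L in one move, else L.
n=0: no move → L
n=1: no move → L
n=2: can move to 0, which is L ⇒ W
n=3: can move to 1, which is L ⇒ W
n=4: the only move is to 2(W), a W ⇒ L
n=5: can move to 0, which is L ⇒ W
n=6: can move to 4, which is L ⇒ W
n=7: can move to 1, which is L ⇒ W
n=8: moves to 6(W), 3(W), 2(W); every one is W ⇒ L
n=9: can move to 4, which is L ⇒ W
n=10: can move to 8, which is L ⇒ W
n=11: moves to 9(W), 6(W), 5(W); every one is W ⇒ L
n=12: moves to 10(W), 7(W), 6(W); every one is W ⇒ L
n=13: can move to 11, which is L ⇒ W
n=14: can move to 12, which is L ⇒ W
n=15: moves to 13(W), 10(W), 9(W); every one is W ⇒ L
n=16: can move to 11, which is L ⇒ W
n=17: can move to 15, which is L ⇒ W
n=18: can move to 12, which is L ⇒ W
n=19: moves to 17(W), 14(W), 13(W); every one is W ⇒ L
n=20: can move to 15, which is L ⇒ W
n=21: can move to 19, which is L ⇒ W
n=22: moves to 20(W), 17(W), 16(W); every one is W ⇒ L
n=23: moves to 21(W), 18(W), 17(W); every one is W ⇒ L
n=24: can move to 22, which is L ⇒ W
n=25: can move to 23, which is L ⇒ W
n=26: moves to 24(W), 21(W), 20(W); every one is W ⇒ L
n=27: can move to 22, which is L ⇒ W
From 27 Player 1 can remove 5, leaving 22, reaching an L position.

Player 1 wins.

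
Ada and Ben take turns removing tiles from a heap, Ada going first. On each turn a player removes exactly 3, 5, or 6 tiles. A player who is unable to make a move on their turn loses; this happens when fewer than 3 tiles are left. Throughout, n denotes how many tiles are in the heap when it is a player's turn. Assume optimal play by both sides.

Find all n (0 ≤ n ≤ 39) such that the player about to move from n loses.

0, 1, 2, 9, 10, 11, 18, 19, 20, 27, 28, 29, 36, 37, 38

Label each position W (a win for the player to move) or L (a loss). A position with no legal move is L; any other position is W exactly when some move reaches an L, and L when every move reaches a W.
n=0: no move → L
n=1: no move → L
n=2: no move → L
n=3: W (go to 0, an L position)
n=4: W (go to 1, an L position)
n=5: W (go to 2, an L position)
n=6: W (go to 1, an L position)
n=7: W (go to 2, an L position)
n=8: W (go to 2, an L position)
n=9: L (options 6(W), 4(W), 3(W) are all W)
n=10: L (options 7(W), 5(W), 4(W) are all W)
n=11: L (options 8(W), 6(W), 5(W) are all W)
n=12: W (go to 9, an L position)
n=13: W (go to 10, an L position)
n=14: W (go to 11, an L position)
n=15: W (go to 10, an L position)
n=16: W (go to 11, an L position)
n=17: W (go to 11, an L position)
n=18: L (options 15(W), 13(W), 12(W) are all W)
n=19: L (options 16(W), 14(W), 13(W) are all W)
n=20: L (options 17(W), 15(W), 14(W) are all W)
n=21: W (go to 18, an L position)
n=22: W (go to 19, an L position)
n=23: W (go to 20, an L position)
n=24: W (go to 19, an L position)
n=25: W (go to 20, an L position)
n=26: W (go to 20, an L position)
n=27: L (options 24(W), 22(W), 21(W) are all W)
n=28: L (options 25(W), 23(W), 22(W) are all W)
n=29: L (options 26(W), 24(W), 23(W) are all W)
n=30: W (go to 27, an L position)
n=31: W (go to 28, an L position)
n=32: W (go to 29, an L position)
n=33: W (go to 28, an L position)
n=34: W (go to 29, an L position)
n=35: W (go to 29, an L position)
n=36: L (options 33(W), 31(W), 30(W) are all W)
n=37: L (options 34(W), 32(W), 31(W) are all W)
n=38: L (options 35(W), 33(W), 32(W) are all W)
n=39: W (go to 36, an L position)
The losing starting values of n are exactly the entries labelled L in this table (15 of them).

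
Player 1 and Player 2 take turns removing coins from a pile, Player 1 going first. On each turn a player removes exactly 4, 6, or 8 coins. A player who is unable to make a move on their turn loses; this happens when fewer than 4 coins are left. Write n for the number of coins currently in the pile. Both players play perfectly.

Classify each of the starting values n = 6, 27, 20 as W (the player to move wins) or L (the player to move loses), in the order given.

6: W, 27: L, 20: W

Build the W/L table. Terminal = L. A non-terminal position is W if it has a move to some L; otherwise it is L.
n=0: no move → L
n=1: no move → L
n=2: no move → L
n=3: no move → L
n=4: reaches L-position 0 → W
n=5: reaches L-position 1 → W
n=6: reaches L-position 2 → W
n=7: reaches L-position 3 → W
n=8: reaches L-position 2 → W
n=9: reaches L-position 3 → W
n=10: reaches L-position 2 → W
n=11: reaches L-position 3 → W
n=12: only reaches 8(W), 6(W), 4(W), all W → L
n=13: only reaches 9(W), 7(W), 5(W), all W → L
n=14: only reaches 10(W), 8(W), 6(W), all W → L
n=15: only reaches 11(W), 9(W), 7(W), all W → L
n=16: reaches L-position 12 → W
n=17: reaches L-position 13 → W
n=18: reaches L-position 14 → W
n=19: reaches L-position 15 → W
n=20: reaches L-position 14 → W
n=21: reaches L-position 15 → W
n=22: reaches L-position 14 → W
n=23: reaches L-position 15 → W
n=24: only reaches 20(W), 18(W), 16(W), all W → L
n=25: only reaches 21(W), 19(W), 17(W), all W → L
n=26: only reaches 22(W), 20(W), 18(W), all W → L
n=27: only reaches 23(W), 21(W), 19(W), all W → L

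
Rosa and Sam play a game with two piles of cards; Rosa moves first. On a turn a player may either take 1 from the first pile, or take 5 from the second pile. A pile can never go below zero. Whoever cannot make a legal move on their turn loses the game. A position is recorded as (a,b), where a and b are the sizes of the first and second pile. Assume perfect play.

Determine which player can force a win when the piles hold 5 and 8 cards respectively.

Work bottom-up. With no move the player to move loses. Otherwise the position is W if at least one move leads to an L position for the opponent, and L if every move leads to a W.
No move ever increases a pile, so every position that can arise here has a ≤ 5 and b ≤ 8; it is enough to label the cells with 0 ≤ a ≤ 5 and 0 ≤ b ≤ 8.
Every move lowers a or b (never raises either), so fill the grid row by row in increasing a, and left to right within a row: each cell's successors are then already labelled.
      b=0  b=1  b=2  b=3  b=4  b=5  b=6  b=7  b=8
a=0:    L    L    L    L    L    W    W    W    W
a=1:    W    W    W    W    W    L    L    L    L
a=2:    L    L    L    L    L    W    W    W    W
a=3:    W    W    W    W    W    L    L    L    L
a=4:    L    L    L    L    L    W    W    W    W
a=5:    W    W    W    W    W    L    L    L    L
Cells with no legal move (terminal, hence L): (0,0), (0,1), (0,2), (0,3), (0,4).
The remaining L cells, each justified by listing all of its moves:
(1,5): L (options (0,5)(W), (1,0)(W) are all W)
(1,6): L (options (0,6)(W), (1,1)(W) are all W)
(1,7): L (options (0,7)(W), (1,2)(W) are all W)
(1,8): L (options (0,8)(W), (1,3)(W) are all W)
(2,0): L (sole option (1,0)(W) is W)
(2,1): L (sole option (1,1)(W) is W)
(2,2): L (sole option (1,2)(W) is W)
(2,3): L (sole option (1,3)(W) is W)
(2,4): L (sole option (1,4)(W) is W)
(3,5): L (options (2,5)(W), (3,0)(W) are all W)
(3,6): L (options (2,6)(W), (3,1)(W) are all W)
(3,7): L (options (2,7)(W), (3,2)(W) are all W)
(3,8): L (options (2,8)(W), (3,3)(W) are all W)
(4,0): L (sole option (3,0)(W) is W)
(4,1): L (sole option (3,1)(W) is W)
(4,2): L (sole option (3,2)(W) is W)
(4,3): L (sole option (3,3)(W) is W)
(4,4): L (sole option (3,4)(W) is W)
(5,5): L (options (4,5)(W), (5,0)(W) are all W)
(5,6): L (options (4,6)(W), (5,1)(W) are all W)
(5,7): L (options (4,7)(W), (5,2)(W) are all W)
(5,8): L (options (4,8)(W), (5,3)(W) are all W)
Every other cell has at least one move into one of the L cells above, so it is W.
The starting position (5,8) is L: whatever Rosa does, the opponent receives a W position.

Sam wins.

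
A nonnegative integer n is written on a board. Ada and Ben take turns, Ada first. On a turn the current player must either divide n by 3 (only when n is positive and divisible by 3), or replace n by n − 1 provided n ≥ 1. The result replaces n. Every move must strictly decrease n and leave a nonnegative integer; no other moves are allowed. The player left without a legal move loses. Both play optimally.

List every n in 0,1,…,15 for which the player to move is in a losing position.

Use the standard recursion: the mover loses at a terminal position; elsewhere, the mover wins exactly when some move hands the opponent an L position.
n=0: no move → L
n=1: →0(L), so W
n=2: →1(W) only, which is W, so L
n=3: →2(L), so W
n=4: →3(W) only, which is W, so L
n=5: →4(L), so W
n=6: →2(L), so W
n=7: →6(W) only, which is W, so L
n=8: →7(L), so W
n=9: →3(W), 8(W) — all W, so L
n=10: →9(L), so W
n=11: →10(W) only, which is W, so L
n=12: →4(L), so W
n=13: →12(W) only, which is W, so L
n=14: →13(L), so W
n=15: →5(W), 14(W) — all W, so L
The losing starting values of n are exactly the entries labelled L in this table (8 of them).

0, 2, 4, 7, 9, 11, 13, 15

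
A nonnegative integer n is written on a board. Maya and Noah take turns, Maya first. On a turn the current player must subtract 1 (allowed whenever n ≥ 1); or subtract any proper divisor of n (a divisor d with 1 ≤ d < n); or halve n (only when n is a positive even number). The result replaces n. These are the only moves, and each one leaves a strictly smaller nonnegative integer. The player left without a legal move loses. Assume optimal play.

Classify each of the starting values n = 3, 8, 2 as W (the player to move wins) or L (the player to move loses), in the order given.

3: W, 8: W, 2: L

Use the standard recursion: the mover loses at a terminal position; elsewhere, the mover wins exactly when some move hands the opponent an L position.
n=0: no move → L
n=1: can move to 0, which is L ⇒ W
n=2: the only move is to 1(W), a W ⇒ L
n=3: can move to 2, which is L ⇒ W
n=4: can move to 2, which is L ⇒ W
n=5: the only move is to 4(W), a W ⇒ L
n=6: can move to 5, which is L ⇒ W
n=7: the only move is to 6(W), a W ⇒ L
n=8: can move to 7, which is L ⇒ W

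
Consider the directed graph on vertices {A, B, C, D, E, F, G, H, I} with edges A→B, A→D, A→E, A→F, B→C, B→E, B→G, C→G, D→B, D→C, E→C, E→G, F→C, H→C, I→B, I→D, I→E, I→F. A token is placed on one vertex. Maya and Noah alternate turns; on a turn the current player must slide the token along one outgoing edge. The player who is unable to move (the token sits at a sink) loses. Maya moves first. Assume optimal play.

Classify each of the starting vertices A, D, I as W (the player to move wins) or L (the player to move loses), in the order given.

Compute win/loss labels from the base case upward. A position with no move is L. Any other position is W if it can reach an L in one move, else L.
Every edge goes from a vertex to one that appears earlier in the order G, C, E, B, D, F, H, I, A, so processing vertices in that order labels each vertex after all of its successors.
G: no outgoing edge → L
C: →G(L), so W
E: →G(L), so W
B: →G(L), so W
D: →B(W), C(W) — all W, so L
F: →C(W) only, which is W, so L
H: →C(W) only, which is W, so L
I: →F(L), so W
A: →F(L), so W

A: W, D: L, I: W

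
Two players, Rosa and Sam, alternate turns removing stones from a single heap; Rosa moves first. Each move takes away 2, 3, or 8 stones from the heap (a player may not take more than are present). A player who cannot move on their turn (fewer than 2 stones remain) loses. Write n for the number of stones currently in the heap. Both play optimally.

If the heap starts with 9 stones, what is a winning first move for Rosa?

Remove 3, leaving 6.

Label each position W (a win for the player to move) or L (a loss). A position with no legal move is L; any other position is W exactly when some move reaches an L, and L when every move reaches a W.
n=0: no move → L
n=1: no move → L
n=2: W (go to 0, an L position)
n=3: W (go to 1, an L position)
n=4: W (go to 1, an L position)
n=5: L (options 3(W), 2(W) are all W)
n=6: L (options 4(W), 3(W) are all W)
n=7: W (go to 5, an L position)
n=8: W (go to 6, an L position)
n=9: W (go to 6, an L position)
From 9, the L positions reachable in one move are: 6, 1. Any move reaching one of these is winning.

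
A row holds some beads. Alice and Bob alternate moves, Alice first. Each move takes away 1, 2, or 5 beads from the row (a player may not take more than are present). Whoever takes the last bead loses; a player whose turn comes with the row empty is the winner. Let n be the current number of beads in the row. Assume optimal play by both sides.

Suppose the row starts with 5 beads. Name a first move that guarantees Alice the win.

Classify positions by backward induction: terminal positions (no move available) are W. From any other position, the mover wins iff some move reaches an L.
n=0: no move; the opponent has just taken the last bead and therefore loses → W
n=1: the only move is to 0(W), a W ⇒ L
n=2: can move to 1, which is L ⇒ W
n=3: can move to 1, which is L ⇒ W
n=4: moves to 3(W), 2(W); every one is W ⇒ L
n=5: can move to 4, which is L ⇒ W
From 5, the L positions reachable in one move are: 4.

Remove 1, leaving 4.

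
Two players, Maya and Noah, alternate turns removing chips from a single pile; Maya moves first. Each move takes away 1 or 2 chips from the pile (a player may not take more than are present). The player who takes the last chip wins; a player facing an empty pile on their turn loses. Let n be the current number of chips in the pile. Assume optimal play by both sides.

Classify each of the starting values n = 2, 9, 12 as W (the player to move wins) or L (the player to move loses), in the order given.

Build the W/L table. Terminal = L. A non-terminal position is W if it has a move to some L; otherwise it is L.
n=0: no move → L
n=1: reaches L-position 0 → W
n=2: reaches L-position 0 → W
n=3: only reaches 2(W), 1(W), all W → L
n=4: reaches L-position 3 → W
n=5: reaches L-position 3 → W
n=6: only reaches 5(W), 4(W), all W → L
n=7: reaches L-position 6 → W
n=8: reaches L-position 6 → W
n=9: only reaches 8(W), 7(W), all W → L
n=10: reaches L-position 9 → W
n=11: reaches L-position 9 → W
n=12: only reaches 11(W), 10(W), all W → L

2: W, 9: L, 12: L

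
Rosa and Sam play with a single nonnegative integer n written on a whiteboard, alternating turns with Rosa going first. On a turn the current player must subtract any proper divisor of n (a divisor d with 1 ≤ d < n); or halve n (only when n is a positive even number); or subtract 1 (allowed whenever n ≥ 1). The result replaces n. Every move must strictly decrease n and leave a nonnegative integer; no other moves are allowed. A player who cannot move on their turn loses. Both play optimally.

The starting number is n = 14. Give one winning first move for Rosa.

Build the W/L table. Terminal = L. A non-terminal position is W if it has a move to some L; otherwise it is L.
n=0: no move → L
n=1: W (go to 0, an L position)
n=2: L (sole option 1(W) is W)
n=3: W (go to 2, an L position)
n=4: W (go to 2, an L position)
n=5: L (sole option 4(W) is W)
n=6: W (go to 5, an L position)
n=7: L (sole option 6(W) is W)
n=8: W (go to 7, an L position)
n=9: L (options 6(W), 8(W) are all W)
n=10: W (go to 5, an L position)
n=11: L (sole option 10(W) is W)
n=12: W (go to 9, an L position)
n=13: L (sole option 12(W) is W)
n=14: W (go to 7, an L position)
From 14, the L positions reachable in one move are: 7, 13. Any move reaching one of these is winning.

Move to 7.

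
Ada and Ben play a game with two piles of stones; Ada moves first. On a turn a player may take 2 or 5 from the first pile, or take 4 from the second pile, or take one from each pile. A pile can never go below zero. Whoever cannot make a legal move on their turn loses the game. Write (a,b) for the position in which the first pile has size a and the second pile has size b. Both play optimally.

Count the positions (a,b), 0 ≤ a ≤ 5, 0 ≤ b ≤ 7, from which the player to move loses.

Build the W/L table. Terminal = L. A non-terminal position is W if it has a move to some L; otherwise it is L.
Every move lowers a or b (never raises either), so fill the grid row by row in increasing a, and left to right within a row: each cell's successors are then already labelled.
      b=0  b=1  b=2  b=3  b=4  b=5  b=6  b=7
a=0:    L    L    L    L    W    W    W    W
a=1:    L    W    W    W    W    L    L    L
a=2:    W    W    W    W    L    L    W    W
a=3:    W    L    L    L    L    W    W    W
a=4:    L    L    W    W    W    W    L    L
a=5:    W    W    W    W    W    L    L    W
Cells with no legal move (terminal, hence L): (0,0), (0,1), (0,2), (0,3), (1,0).
The remaining L cells, each justified by listing all of its moves:
(1,5): only reaches (1,1)(W), (0,4)(W), all W → L
(1,6): only reaches (1,2)(W), (0,5)(W), all W → L
(1,7): only reaches (1,3)(W), (0,6)(W), all W → L
(2,4): only reaches (0,4)(W), (2,0)(W), (1,3)(W), all W → L
(2,5): only reaches (0,5)(W), (2,1)(W), (1,4)(W), all W → L
(3,1): only reaches (1,1)(W), (2,0)(W), all W → L
(3,2): only reaches (1,2)(W), (2,1)(W), all W → L
(3,3): only reaches (1,3)(W), (2,2)(W), all W → L
(3,4): only reaches (1,4)(W), (3,0)(W), (2,3)(W), all W → L
(4,0): only reaches (2,0)(W), which is W → L
(4,1): only reaches (2,1)(W), (3,0)(W), all W → L
(4,6): only reaches (2,6)(W), (4,2)(W), (3,5)(W), all W → L
(4,7): only reaches (2,7)(W), (4,3)(W), (3,6)(W), all W → L
(5,5): only reaches (3,5)(W), (0,5)(W), (5,1)(W), (4,4)(W), all W → L
(5,6): only reaches (3,6)(W), (0,6)(W), (5,2)(W), (4,5)(W), all W → L
Every other cell has at least one move into one of the L cells above, so it is W.
L cells per row: a=0: 4, a=1: 4, a=2: 2, a=3: 4, a=4: 4, a=5: 2; total 20.

20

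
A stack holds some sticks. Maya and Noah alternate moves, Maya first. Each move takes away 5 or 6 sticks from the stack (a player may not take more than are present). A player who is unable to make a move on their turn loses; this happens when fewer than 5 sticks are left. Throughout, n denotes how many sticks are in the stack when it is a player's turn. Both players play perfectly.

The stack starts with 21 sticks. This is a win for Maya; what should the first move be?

Remove 6, leaving 15.

Classify positions by backward induction: terminal positions (no move available) are L. From any other position, the mover wins iff some move reaches an L.
n=0: no move → L
n=1: no move → L
n=2: no move → L
n=3: no move → L
n=4: no move → L
n=5: reaches L-position 0 → W
n=6: reaches L-position 1 → W
n=7: reaches L-position 2 → W
n=8: reaches L-position 3 → W
n=9: reaches L-position 4 → W
n=10: reaches L-position 4 → W
n=11: only reaches 6(W), 5(W), all W → L
n=12: only reaches 7(W), 6(W), all W → L
n=13: only reaches 8(W), 7(W), all W → L
n=14: only reaches 9(W), 8(W), all W → L
n=15: only reaches 10(W), 9(W), all W → L
n=16: reaches L-position 11 → W
n=17: reaches L-position 12 → W
n=18: reaches L-position 13 → W
n=19: reaches L-position 14 → W
n=20: reaches L-position 15 → W
n=21: reaches L-position 15 → W
From 21, the L positions reachable in one move are: 15.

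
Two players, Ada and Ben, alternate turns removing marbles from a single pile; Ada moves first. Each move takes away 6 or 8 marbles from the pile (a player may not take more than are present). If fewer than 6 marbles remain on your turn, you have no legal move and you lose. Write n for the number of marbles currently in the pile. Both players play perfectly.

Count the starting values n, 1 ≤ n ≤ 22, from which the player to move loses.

11

Use the standard recursion: the mover loses at a terminal position; elsewhere, the mover wins exactly when some move hands the opponent an L position.
n=0: no move → L
n=1: no move → L
n=2: no move → L
n=3: no move → L
n=4: no move → L
n=5: no move → L
n=6: can move to 0, which is L ⇒ W
n=7: can move to 1, which is L ⇒ W
n=8: can move to 2, which is L ⇒ W
n=9: can move to 3, which is L ⇒ W
n=10: can move to 4, which is L ⇒ W
n=11: can move to 5, which is L ⇒ W
n=12: can move to 4, which is L ⇒ W
n=13: can move to 5, which is L ⇒ W
n=14: moves to 8(W), 6(W); every one is W ⇒ L
n=15: moves to 9(W), 7(W); every one is W ⇒ L
n=16: moves to 10(W), 8(W); every one is W ⇒ L
n=17: moves to 11(W), 9(W); every one is W ⇒ L
n=18: moves to 12(W), 10(W); every one is W ⇒ L
n=19: moves to 13(W), 11(W); every one is W ⇒ L
n=20: can move to 14, which is L ⇒ W
n=21: can move to 15, which is L ⇒ W
n=22: can move to 16, which is L ⇒ W
L entries with 1 ≤ n ≤ 22 (n=0 is outside the asked range and is not counted): n = 1, 2, 3, 4, 5, 14, 15, 16, 17, 18, 19; that makes 11.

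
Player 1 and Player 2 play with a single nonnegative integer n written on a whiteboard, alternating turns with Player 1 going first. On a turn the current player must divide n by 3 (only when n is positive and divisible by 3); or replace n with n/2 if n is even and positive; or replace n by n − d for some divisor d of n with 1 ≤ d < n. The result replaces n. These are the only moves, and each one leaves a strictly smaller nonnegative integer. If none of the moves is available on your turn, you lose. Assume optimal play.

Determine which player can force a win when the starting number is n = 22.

Classify positions by backward induction: terminal positions (no move available) are L. From any other position, the mover wins iff some move reaches an L.
n=0: no move → L
n=1: no move → L
n=2: →1(L), so W
n=3: →1(L), so W
n=4: →2(W), 3(W) — all W, so L
n=5: →4(L), so W
n=6: →4(L), so W
n=7: →6(W) only, which is W, so L
n=8: →4(L), so W
n=9: →3(W), 6(W), 8(W) — all W, so L
n=10: →9(L), so W
n=11: →10(W) only, which is W, so L
n=12: →4(L), so W
n=13: →12(W) only, which is W, so L
n=14: →7(L), so W
n=15: →5(W), 10(W), 12(W), 14(W) — all W, so L
n=16: →15(L), so W
n=17: →16(W) only, which is W, so L
n=18: →9(L), so W
n=19: →18(W) only, which is W, so L
n=20: →15(L), so W
n=21: →7(L), so W
n=22: →11(L), so W
From 22 Player 1 can move to 11, reaching an L position.

Player 1 wins.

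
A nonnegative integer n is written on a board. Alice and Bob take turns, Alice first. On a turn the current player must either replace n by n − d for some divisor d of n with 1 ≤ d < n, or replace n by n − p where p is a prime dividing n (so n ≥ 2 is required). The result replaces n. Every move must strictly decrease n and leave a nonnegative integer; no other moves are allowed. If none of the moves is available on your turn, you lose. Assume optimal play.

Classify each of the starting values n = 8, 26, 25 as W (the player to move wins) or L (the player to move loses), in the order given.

Label each position W (a win for the player to move) or L (a loss). A position with no legal move is L; any other position is W exactly when some move reaches an L, and L when every move reaches a W.
n=0: no move → L
n=1: no move → L
n=2: W (go to 0, an L position)
n=3: W (go to 0, an L position)
n=4: L (options 2(W), 3(W) are all W)
n=5: W (go to 0, an L position)
n=6: W (go to 4, an L position)
n=7: W (go to 0, an L position)
n=8: W (go to 4, an L position)
n=9: L (options 6(W), 8(W) are all W)
n=10: W (go to 9, an L position)
n=11: W (go to 0, an L position)
n=12: W (go to 9, an L position)
n=13: W (go to 0, an L position)
n=14: L (options 7(W), 12(W), 13(W) are all W)
n=15: W (go to 14, an L position)
n=16: W (go to 14, an L position)
n=17: W (go to 0, an L position)
n=18: W (go to 9, an L position)
n=19: W (go to 0, an L position)
n=20: L (options 10(W), 15(W), 16(W), 18(W), 19(W) are all W)
n=21: W (go to 14, an L position)
n=22: W (go to 20, an L position)
n=23: W (go to 0, an L position)
n=24: W (go to 20, an L position)
n=25: W (go to 20, an L position)
n=26: L (options 13(W), 24(W), 25(W) are all W)

8: W, 26: L, 25: W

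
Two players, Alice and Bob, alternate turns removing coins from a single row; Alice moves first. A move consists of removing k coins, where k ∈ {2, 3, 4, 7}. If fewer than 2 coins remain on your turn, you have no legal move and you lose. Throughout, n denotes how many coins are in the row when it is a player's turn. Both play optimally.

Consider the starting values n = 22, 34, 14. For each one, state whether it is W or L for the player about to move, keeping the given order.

22: L, 34: L, 14: W

Use the standard recursion: the mover loses at a terminal position; elsewhere, the mover wins exactly when some move hands the opponent an L position.
n=0: no move → L
n=1: no move → L
n=2: can move to 0, which is L ⇒ W
n=3: can move to 1, which is L ⇒ W
n=4: can move to 1, which is L ⇒ W
n=5: can move to 1, which is L ⇒ W
n=6: moves to 4(W), 3(W), 2(W); every one is W ⇒ L
n=7: can move to 0, which is L ⇒ W
n=8: can move to 6, which is L ⇒ W
n=9: can move to 6, which is L ⇒ W
n=10: can move to 6, which is L ⇒ W
n=11: moves to 9(W), 8(W), 7(W), 4(W); every one is W ⇒ L
n=12: moves to 10(W), 9(W), 8(W), 5(W); every one is W ⇒ L
n=13: can move to 11, which is L ⇒ W
n=14: can move to 12, which is L ⇒ W
n=15: can move to 12, which is L ⇒ W
n=16: can move to 12, which is L ⇒ W
n=17: moves to 15(W), 14(W), 13(W), 10(W); every one is W ⇒ L
n=18: can move to 11, which is L ⇒ W
n=19: can move to 17, which is L ⇒ W
n=20: can move to 17, which is L ⇒ W
n=21: can move to 17, which is L ⇒ W
n=22: moves to 20(W), 19(W), 18(W), 15(W); every one is W ⇒ L
n=23: moves to 21(W), 20(W), 19(W), 16(W); every one is W ⇒ L
n=24: can move to 22, which is L ⇒ W
n=25: can move to 23, which is L ⇒ W
n=26: can move to 23, which is L ⇒ W
n=27: can move to 23, which is L ⇒ W
n=28: moves to 26(W), 25(W), 24(W), 21(W); every one is W ⇒ L
n=29: can move to 22, which is L ⇒ W
n=30: can move to 28, which is L ⇒ W
n=31: can move to 28, which is L ⇒ W
n=32: can move to 28, which is L ⇒ W
n=33: moves to 31(W), 30(W), 29(W), 26(W); every one is W ⇒ L
n=34: moves to 32(W), 31(W), 30(W), 27(W); every one is W ⇒ L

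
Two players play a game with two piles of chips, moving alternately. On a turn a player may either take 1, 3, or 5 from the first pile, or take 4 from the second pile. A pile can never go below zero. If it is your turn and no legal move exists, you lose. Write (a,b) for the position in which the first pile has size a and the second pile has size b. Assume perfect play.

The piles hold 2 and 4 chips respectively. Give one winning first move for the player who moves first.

Move to (1,4).

Compute win/loss labels from the base case upward. A position with no move is L. Any other position is W if it can reach an L in one move, else L.
No move ever increases a pile, so every position that can arise here has a ≤ 2 and b ≤ 4; it is enough to label the cells with 0 ≤ a ≤ 2 and 0 ≤ b ≤ 4.
Every move lowers a or b (never raises either), so fill the grid row by row in increasing a, and left to right within a row: each cell's successors are then already labelled.
      b=0  b=1  b=2  b=3  b=4
a=0:    L    L    L    L    W
a=1:    W    W    W    W    L
a=2:    L    L    L    L    W
Cells with no legal move (terminal, hence L): (0,0), (0,1), (0,2), (0,3).
The remaining L cells, each justified by listing all of its moves:
(1,4): moves to (0,4)(W), (1,0)(W); every one is W ⇒ L
(2,0): the only move is to (1,0)(W), a W ⇒ L
(2,1): the only move is to (1,1)(W), a W ⇒ L
(2,2): the only move is to (1,2)(W), a W ⇒ L
(2,3): the only move is to (1,3)(W), a W ⇒ L
Every other cell has at least one move into one of the L cells above, so it is W.
From (2,4), the L positions reachable in one move are: (1,4), (2,0). Any move reaching one of these is winning.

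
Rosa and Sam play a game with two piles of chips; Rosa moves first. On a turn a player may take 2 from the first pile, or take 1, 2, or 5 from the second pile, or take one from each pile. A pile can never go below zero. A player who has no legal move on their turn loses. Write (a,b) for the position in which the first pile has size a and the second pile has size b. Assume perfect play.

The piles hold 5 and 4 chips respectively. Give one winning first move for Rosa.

Build the W/L table. Terminal = L. A non-terminal position is W if it has a move to some L; otherwise it is L.
No move ever increases a pile, so every position that can arise here has a ≤ 5 and b ≤ 4; it is enough to label the cells with 0 ≤ a ≤ 5 and 0 ≤ b ≤ 4.
Every move lowers a or b (never raises either), so fill the grid row by row in increasing a, and left to right within a row: each cell's successors are then already labelled.
      b=0  b=1  b=2  b=3  b=4
a=0:    L    W    W    L    W
a=1:    L    W    W    L    W
a=2:    W    W    L    W    W
a=3:    W    L    W    W    L
a=4:    L    W    W    L    W
a=5:    L    W    W    L    W
Cells with no legal move (terminal, hence L): (0,0), (1,0).
The remaining L cells, each justified by listing all of its moves:
(0,3): moves to (0,2)(W), (0,1)(W); every one is W ⇒ L
(1,3): moves to (1,2)(W), (1,1)(W), (0,2)(W); every one is W ⇒ L
(2,2): moves to (0,2)(W), (2,1)(W), (2,0)(W), (1,1)(W); every one is W ⇒ L
(3,1): moves to (1,1)(W), (3,0)(W), (2,0)(W); every one is W ⇒ L
(3,4): moves to (1,4)(W), (3,3)(W), (3,2)(W), (2,3)(W); every one is W ⇒ L
(4,0): the only move is to (2,0)(W), a W ⇒ L
(4,3): moves to (2,3)(W), (4,2)(W), (4,1)(W), (3,2)(W); every one is W ⇒ L
(5,0): the only move is to (3,0)(W), a W ⇒ L
(5,3): moves to (3,3)(W), (5,2)(W), (5,1)(W), (4,2)(W); every one is W ⇒ L
Every other cell has at least one move into one of the L cells above, so it is W.
From (5,4), the L positions reachable in one move are: (3,4), (5,3), (4,3). Any move reaching one of these is winning.

Move to (3,4).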